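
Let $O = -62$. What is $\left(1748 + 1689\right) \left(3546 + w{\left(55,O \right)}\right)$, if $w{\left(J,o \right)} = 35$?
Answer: $12307897$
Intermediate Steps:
$\left(1748 + 1689\right) \left(3546 + w{\left(55,O \right)}\right) = \left(1748 + 1689\right) \left(3546 + 35\right) = 3437 \cdot 3581 = 12307897$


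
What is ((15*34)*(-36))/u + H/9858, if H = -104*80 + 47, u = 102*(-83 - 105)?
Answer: 54779/463326 ≈ 0.11823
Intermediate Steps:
u = -19176 (u = 102*(-188) = -19176)
H = -8273 (H = -8320 + 47 = -8273)
((15*34)*(-36))/u + H/9858 = ((15*34)*(-36))/(-19176) - 8273/9858 = (510*(-36))*(-1/19176) - 8273*1/9858 = -18360*(-1/19176) - 8273/9858 = 45/47 - 8273/9858 = 54779/463326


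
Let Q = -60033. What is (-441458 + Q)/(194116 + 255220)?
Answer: -501491/449336 ≈ -1.1161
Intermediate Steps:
(-441458 + Q)/(194116 + 255220) = (-441458 - 60033)/(194116 + 255220) = -501491/449336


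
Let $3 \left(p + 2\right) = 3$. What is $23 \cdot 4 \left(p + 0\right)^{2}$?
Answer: $92$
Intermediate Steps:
$p = -1$ ($p = -2 + \frac{1}{3} \cdot 3 = -2 + 1 = -1$)
$23 \cdot 4 \left(p + 0\right)^{2} = 23 \cdot 4 \left(-1 + 0\right)^{2} = 92 \left(-1\right)^{2} = 92 \cdot 1 = 92$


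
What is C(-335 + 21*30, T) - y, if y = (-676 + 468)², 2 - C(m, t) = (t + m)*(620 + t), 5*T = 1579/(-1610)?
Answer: -14644234978991/64802500 ≈ -2.2598e+5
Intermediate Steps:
T = -1579/8050 (T = (1579/(-1610))/5 = (1579*(-1/1610))/5 = (⅕)*(-1579/1610) = -1579/8050 ≈ -0.19615)
C(m, t) = 2 - (620 + t)*(m + t) (C(m, t) = 2 - (t + m)*(620 + t) = 2 - (m + t)*(620 + t) = 2 - (620 + t)*(m + t))
y = 43264 (y = (-208)² = 43264)
C(-335 + 21*30, T) - y = (2 - (-1579/8050)² - 620*(-335 + 21*30) - 620*(-1579/8050) - 1*(-335 + 21*30)*(-1579/8050)) - 1*43264 = (2 - 1*2493241/64802500 - 620*(-335 + 630) + 97898/805 - 1*(-335 + 630)*(-1579/8050)) - 43264 = (2 - 2493241/64802500 - 620*295 + 97898/805 - 1*295*(-1579/8050)) - 43264 = (2 - 2493241/64802500 - 182900 + 97898/805 + 93161/1610) - 43264 = -11840619618991/64802500 - 43264 = -14644234978991/64802500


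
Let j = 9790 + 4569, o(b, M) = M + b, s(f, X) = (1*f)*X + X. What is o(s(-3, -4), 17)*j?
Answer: 358975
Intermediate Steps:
s(f, X) = X + X*f (s(f, X) = f*X + X = X*f + X = X + X*f)
j = 14359
o(s(-3, -4), 17)*j = (17 - 4*(1 - 3))*14359 = (17 - 4*(-2))*14359 = (17 + 8)*14359 = 25*14359 = 358975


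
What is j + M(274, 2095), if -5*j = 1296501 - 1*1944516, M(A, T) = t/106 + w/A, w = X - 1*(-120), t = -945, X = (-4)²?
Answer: 1881972509/14522 ≈ 1.2959e+5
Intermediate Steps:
X = 16
w = 136 (w = 16 - 1*(-120) = 16 + 120 = 136)
M(A, T) = -945/106 + 136/A
j = 129603 (j = -(1296501 - 1*1944516)/5 = -(1296501 - 1944516)/5 = -⅕*(-648015) = 129603)
j + M(274, 2095) = 129603 + (-945/106 + 136/274) = 129603 + (-945/106 + 136*(1/274)) = 129603 + (-945/106 + 68/137) = 129603 - 122257/14522 = 1881972509/14522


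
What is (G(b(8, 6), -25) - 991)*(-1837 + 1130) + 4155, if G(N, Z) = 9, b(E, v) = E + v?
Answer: 698429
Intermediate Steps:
(G(b(8, 6), -25) - 991)*(-1837 + 1130) + 4155 = (9 - 991)*(-1837 + 1130) + 4155 = -982*(-707) + 4155 = 694274 + 4155 = 698429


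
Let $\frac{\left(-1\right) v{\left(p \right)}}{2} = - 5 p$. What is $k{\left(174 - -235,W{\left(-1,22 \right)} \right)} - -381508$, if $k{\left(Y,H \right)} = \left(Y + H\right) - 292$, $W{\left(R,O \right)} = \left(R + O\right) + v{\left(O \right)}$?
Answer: $381866$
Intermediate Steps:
$v{\left(p \right)} = 10 p$ ($v{\left(p \right)} = - 2 \left(- 5 p\right) = 10 p$)
$W{\left(R,O \right)} = R + 11 O$ ($W{\left(R,O \right)} = \left(R + O\right) + 10 O = \left(O + R\right) + 10 O = R + 11 O$)
$k{\left(Y,H \right)} = -292 + H + Y$ ($k{\left(Y,H \right)} = \left(H + Y\right) - 292 = -292 + H + Y$)
$k{\left(174 - -235,W{\left(-1,22 \right)} \right)} - -381508 = \left(-292 + \left(-1 + 11 \cdot 22\right) + \left(174 - -235\right)\right) - -381508 = \left(-292 + \left(-1 + 242\right) + \left(174 + 235\right)\right) + 381508 = \left(-292 + 241 + 409\right) + 381508 = 358 + 381508 = 381866$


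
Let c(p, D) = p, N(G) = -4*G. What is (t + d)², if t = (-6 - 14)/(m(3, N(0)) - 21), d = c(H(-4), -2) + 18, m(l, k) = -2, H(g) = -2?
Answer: 150544/529 ≈ 284.58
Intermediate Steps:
d = 16 (d = -2 + 18 = 16)
t = 20/23 (t = (-6 - 14)/(-2 - 21) = -20/(-23) = -20*(-1/23) = 20/23 ≈ 0.86957)
(t + d)² = (20/23 + 16)² = (388/23)² = 150544/529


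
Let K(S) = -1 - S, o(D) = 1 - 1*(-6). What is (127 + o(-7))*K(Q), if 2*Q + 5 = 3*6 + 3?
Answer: -1206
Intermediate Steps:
Q = 8 (Q = -5/2 + (3*6 + 3)/2 = -5/2 + (18 + 3)/2 = -5/2 + (1/2)*21 = -5/2 + 21/2 = 8)
o(D) = 7 (o(D) = 1 + 6 = 7)
(127 + o(-7))*K(Q) = (127 + 7)*(-1 - 1*8) = 134*(-1 - 8) = 134*(-9) = -1206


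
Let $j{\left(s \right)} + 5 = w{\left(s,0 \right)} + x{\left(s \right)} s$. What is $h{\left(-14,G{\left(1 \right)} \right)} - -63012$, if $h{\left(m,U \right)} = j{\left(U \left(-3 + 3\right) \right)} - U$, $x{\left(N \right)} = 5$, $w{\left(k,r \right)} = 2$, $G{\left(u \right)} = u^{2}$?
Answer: $63008$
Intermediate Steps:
$j{\left(s \right)} = -3 + 5 s$ ($j{\left(s \right)} = -5 + \left(2 + 5 s\right) = -3 + 5 s$)
$h{\left(m,U \right)} = -3 - U$ ($h{\left(m,U \right)} = \left(-3 + 5 U \left(-3 + 3\right)\right) - U = \left(-3 + 5 U 0\right) - U = \left(-3 + 5 \cdot 0\right) - U = \left(-3 + 0\right) - U = -3 - U$)
$h{\left(-14,G{\left(1 \right)} \right)} - -63012 = \left(-3 - 1^{2}\right) - -63012 = \left(-3 - 1\right) + 63012 = -4 + 63012 = 63008$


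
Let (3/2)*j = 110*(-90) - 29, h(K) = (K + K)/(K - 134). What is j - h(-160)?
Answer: -973202/147 ≈ -6620.4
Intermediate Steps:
h(K) = 2*K/(-134 + K) (h(K) = (2*K)/(-134 + K) = 2*K/(-134 + K))
j = -19858/3 (j = 2*(110*(-90) - 29)/3 = 2*(-9900 - 29)/3 = (⅔)*(-9929) = -19858/3 ≈ -6619.3)
j - h(-160) = -19858/3 - 2*(-160)/(-134 - 160) = -19858/3 - 2*(-160)/(-294) = -19858/3 - 2*(-160)*(-1)/294 = -19858/3 - 1*160/147 = -19858/3 - 160/147 = -973202/147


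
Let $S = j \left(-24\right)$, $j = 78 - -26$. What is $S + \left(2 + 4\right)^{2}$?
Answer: $-2460$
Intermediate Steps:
$j = 104$ ($j = 78 + 26 = 104$)
$S = -2496$ ($S = 104 \left(-24\right) = -2496$)
$S + \left(2 + 4\right)^{2} = -2496 + \left(2 + 4\right)^{2} = -2496 + 6^{2} = -2496 + 36 = -2460$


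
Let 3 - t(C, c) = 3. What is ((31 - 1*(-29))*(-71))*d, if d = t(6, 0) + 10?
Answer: -42600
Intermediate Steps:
t(C, c) = 0 (t(C, c) = 3 - 1*3 = 3 - 3 = 0)
d = 10 (d = 0 + 10 = 10)
((31 - 1*(-29))*(-71))*d = ((31 - 1*(-29))*(-71))*10 = ((31 + 29)*(-71))*10 = (60*(-71))*10 = -4260*10 = -42600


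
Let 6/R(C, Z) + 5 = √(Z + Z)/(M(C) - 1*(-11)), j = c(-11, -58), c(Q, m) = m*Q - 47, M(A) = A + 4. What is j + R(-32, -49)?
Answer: 3*(-16711*I + 1379*√2)/(-85*I + 7*√2) ≈ 589.82 + 0.13789*I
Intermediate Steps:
M(A) = 4 + A
c(Q, m) = -47 + Q*m (c(Q, m) = Q*m - 47 = -47 + Q*m)
j = 591 (j = -47 - 11*(-58) = -47 + 638 = 591)
R(C, Z) = 6/(-5 + √2*√Z/(15 + C)) (R(C, Z) = 6/(-5 + √(Z + Z)/((4 + C) - 1*(-11))) = 6/(-5 + √(2*Z)/((4 + C) + 11)) = 6/(-5 + (√2*√Z)/(15 + C)) = 6/(-5 + √2*√Z/(15 + C)))
j + R(-32, -49) = 591 + 6*(-15 - 1*(-32))/(75 + 5*(-32) - √2*√(-49)) = 591 + 6*(-15 + 32)/(75 - 160 - √2*7*I) = 591 + 6*17/(75 - 160 - 7*I*√2) = 591 + 6*17/(-85 - 7*I*√2) = 591 + 102/(-85 - 7*I*√2)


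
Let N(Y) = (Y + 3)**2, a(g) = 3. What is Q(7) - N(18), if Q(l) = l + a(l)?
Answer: -431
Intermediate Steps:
N(Y) = (3 + Y)**2
Q(l) = 3 + l (Q(l) = l + 3 = 3 + l)
Q(7) - N(18) = (3 + 7) - (3 + 18)**2 = 10 - 1*21**2 = 10 - 1*441 = 10 - 441 = -431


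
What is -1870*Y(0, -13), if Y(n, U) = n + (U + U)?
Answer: 48620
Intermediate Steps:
Y(n, U) = n + 2*U
-1870*Y(0, -13) = -1870*(0 + 2*(-13)) = -1870*(0 - 26) = -1870*(-26) = 48620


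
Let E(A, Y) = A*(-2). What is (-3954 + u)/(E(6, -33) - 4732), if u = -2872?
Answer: 3413/2372 ≈ 1.4389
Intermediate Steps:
E(A, Y) = -2*A
(-3954 + u)/(E(6, -33) - 4732) = (-3954 - 2872)/(-2*6 - 4732) = -6826/(-12 - 4732) = -6826/(-4744) = -6826*(-1/4744) = 3413/2372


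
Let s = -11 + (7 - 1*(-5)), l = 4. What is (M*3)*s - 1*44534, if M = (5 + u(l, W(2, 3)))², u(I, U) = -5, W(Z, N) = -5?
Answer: -44534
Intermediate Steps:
s = 1 (s = -11 + (7 + 5) = -11 + 12 = 1)
M = 0 (M = (5 - 5)² = 0² = 0)
(M*3)*s - 1*44534 = (0*3)*1 - 1*44534 = 0*1 - 44534 = 0 - 44534 = -44534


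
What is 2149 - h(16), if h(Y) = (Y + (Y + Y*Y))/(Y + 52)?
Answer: 36461/17 ≈ 2144.8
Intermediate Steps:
h(Y) = (Y² + 2*Y)/(52 + Y) (h(Y) = (Y + (Y + Y²))/(52 + Y) = (Y² + 2*Y)/(52 + Y))
2149 - h(16) = 2149 - 16*(2 + 16)/(52 + 16) = 2149 - 16*18/68 = 2149 - 1*72/17 = 2149 - 72/17 = 36461/17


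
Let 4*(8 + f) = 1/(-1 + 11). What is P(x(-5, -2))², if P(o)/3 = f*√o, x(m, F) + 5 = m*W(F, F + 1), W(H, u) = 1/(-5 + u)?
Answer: -305283/128 ≈ -2385.0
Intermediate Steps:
x(m, F) = -5 + m/(-4 + F) (x(m, F) = -5 + m/(-5 + (F + 1)) = -5 + m/(-5 + (1 + F)) = -5 + m/(-4 + F))
f = -319/40 (f = -8 + 1/(4*(-1 + 11)) = -8 + (¼)/10 = -8 + (¼)*(⅒) = -8 + 1/40 = -319/40 ≈ -7.9750)
P(o) = -957*√o/40 (P(o) = 3*(-319*√o/40) = -957*√o/40)
P(x(-5, -2))² = (-957*√(20 - 5 - 5*(-2))*(I*√6/6)/40)² = (-957*√(20 - 5 + 10)*(I*√6/6)/40)² = (-957*5*I*√6/6/40)² = (-319*I*√6/16)² = -305283/128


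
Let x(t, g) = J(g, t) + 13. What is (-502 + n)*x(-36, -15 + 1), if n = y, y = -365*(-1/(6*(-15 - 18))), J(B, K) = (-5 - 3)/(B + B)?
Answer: -3092591/462 ≈ -6693.9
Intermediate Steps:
J(B, K) = -4/B (J(B, K) = -8*1/(2*B) = -4/B)
y = -365/198 (y = -365/((-6*(-33))) = -365/198 ≈ -1.8434)
x(t, g) = 13 - 4/g (x(t, g) = -4/g + 13 = 13 - 4/g)
n = -365/198 ≈ -1.8434
(-502 + n)*x(-36, -15 + 1) = (-502 - 365/198)*(13 - 4/(-15 + 1)) = -99761*(13 - 4/(-14))/198 = -99761*(13 - 4*(-1/14))/198 = -99761*(13 + 2/7)/198 = -99761/198*93/7 = -3092591/462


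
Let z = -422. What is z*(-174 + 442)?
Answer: -113096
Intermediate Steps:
z*(-174 + 442) = -422*(-174 + 442) = -422*268 = -113096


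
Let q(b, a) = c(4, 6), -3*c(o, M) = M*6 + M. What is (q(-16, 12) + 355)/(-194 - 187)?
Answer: -341/381 ≈ -0.89501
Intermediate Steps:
c(o, M) = -7*M/3 (c(o, M) = -(M*6 + M)/3 = -(6*M + M)/3 = -7*M/3)
q(b, a) = -14 (q(b, a) = -7/3*6 = -14)
(q(-16, 12) + 355)/(-194 - 187) = (-14 + 355)/(-194 - 187) = 341/(-381) = 341*(-1/381) = -341/381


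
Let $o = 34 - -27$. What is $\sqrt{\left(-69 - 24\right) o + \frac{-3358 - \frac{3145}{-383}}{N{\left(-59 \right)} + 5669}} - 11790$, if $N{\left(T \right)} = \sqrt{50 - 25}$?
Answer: $-11790 + \frac{i \sqrt{26793792395044970}}{2173142} \approx -11790.0 + 75.323 i$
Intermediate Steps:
$N{\left(T \right)} = 5$ ($N{\left(T \right)} = \sqrt{25} = 5$)
$o = 61$ ($o = 34 + 27 = 61$)
$\sqrt{\left(-69 - 24\right) o + \frac{-3358 - \frac{3145}{-383}}{N{\left(-59 \right)} + 5669}} - 11790 = \sqrt{\left(-69 - 24\right) 61 + \frac{-3358 - \frac{3145}{-383}}{5 + 5669}} - 11790 = \sqrt{\left(-93\right) 61 + \frac{-3358 - - \frac{3145}{383}}{5674}} - 11790 = \sqrt{-5673 + \left(-3358 + \frac{3145}{383}\right) \frac{1}{5674}} - 11790 = \sqrt{-5673 - \frac{1282969}{2173142}} - 11790 = \sqrt{- \frac{12329517535}{2173142}} - 11790 = \frac{i \sqrt{26793792395044970}}{2173142} - 11790 = -11790 + \frac{i \sqrt{26793792395044970}}{2173142}$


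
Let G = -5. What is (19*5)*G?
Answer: -475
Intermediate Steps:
(19*5)*G = (19*5)*(-5) = 95*(-5) = -475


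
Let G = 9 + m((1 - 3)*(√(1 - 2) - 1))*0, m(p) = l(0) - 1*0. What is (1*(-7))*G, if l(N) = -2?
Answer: -63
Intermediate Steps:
m(p) = -2 (m(p) = -2 - 1*0 = -2 + 0 = -2)
G = 9 (G = 9 - 2*0 = 9 + 0 = 9)
(1*(-7))*G = (1*(-7))*9 = -7*9 = -63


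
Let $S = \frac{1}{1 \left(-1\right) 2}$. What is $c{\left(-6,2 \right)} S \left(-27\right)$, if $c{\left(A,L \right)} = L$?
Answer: $27$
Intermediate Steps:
$S = - \frac{1}{2}$ ($S = \frac{1}{\left(-1\right) 2} = \frac{1}{-2} = - \frac{1}{2} \approx -0.5$)
$c{\left(-6,2 \right)} S \left(-27\right) = 2 \left(- \frac{1}{2}\right) \left(-27\right) = \left(-1\right) \left(-27\right) = 27$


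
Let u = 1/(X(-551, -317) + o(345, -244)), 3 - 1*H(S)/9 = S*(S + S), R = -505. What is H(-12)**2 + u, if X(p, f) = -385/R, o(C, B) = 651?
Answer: 433097223401/65828 ≈ 6.5792e+6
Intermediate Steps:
H(S) = 27 - 18*S**2 (H(S) = 27 - 9*S*(S + S) = 27 - 9*S*2*S = 27 - 18*S**2)
X(p, f) = 77/101 (X(p, f) = -385/(-505) = -385*(-1/505) = 77/101)
u = 101/65828 (u = 1/(77/101 + 651) = 1/(65828/101) = 101/65828 ≈ 0.0015343)
H(-12)**2 + u = (27 - 18*(-12)**2)**2 + 101/65828 = (27 - 18*144)**2 + 101/65828 = (27 - 2592)**2 + 101/65828 = (-2565)**2 + 101/65828 = 6579225 + 101/65828 = 433097223401/65828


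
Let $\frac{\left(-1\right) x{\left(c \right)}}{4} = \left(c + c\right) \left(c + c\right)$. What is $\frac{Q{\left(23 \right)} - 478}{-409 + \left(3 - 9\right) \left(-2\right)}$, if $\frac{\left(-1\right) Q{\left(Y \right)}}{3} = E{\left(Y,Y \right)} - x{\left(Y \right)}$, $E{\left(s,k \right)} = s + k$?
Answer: $\frac{26008}{397} \approx 65.511$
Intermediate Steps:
$x{\left(c \right)} = - 16 c^{2}$ ($x{\left(c \right)} = - 4 \left(c + c\right) \left(c + c\right) = - 4 \cdot 2 c 2 c = - 4 \cdot 4 c^{2} = - 16 c^{2}$)
$E{\left(s,k \right)} = k + s$
$Q{\left(Y \right)} = - 48 Y^{2} - 6 Y$ ($Q{\left(Y \right)} = - 3 \left(\left(Y + Y\right) - - 16 Y^{2}\right) = - 3 \left(2 Y + 16 Y^{2}\right) = - 48 Y^{2} - 6 Y$)
$\frac{Q{\left(23 \right)} - 478}{-409 + \left(3 - 9\right) \left(-2\right)} = \frac{6 \cdot 23 \left(-1 - 184\right) - 478}{-409 + \left(3 - 9\right) \left(-2\right)} = \frac{6 \cdot 23 \left(-1 - 184\right) - 478}{-409 - -12} = \frac{6 \cdot 23 \left(-185\right) - 478}{-409 + 12} = \frac{-25530 - 478}{-397} = \left(-26008\right) \left(- \frac{1}{397}\right) = \frac{26008}{397}$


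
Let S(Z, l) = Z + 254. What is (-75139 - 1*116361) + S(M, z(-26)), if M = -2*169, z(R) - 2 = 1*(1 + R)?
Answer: -191584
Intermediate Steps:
z(R) = 3 + R (z(R) = 2 + 1*(1 + R) = 2 + (1 + R) = 3 + R)
M = -338
S(Z, l) = 254 + Z
(-75139 - 1*116361) + S(M, z(-26)) = (-75139 - 1*116361) + (254 - 338) = (-75139 - 116361) - 84 = -191500 - 84 = -191584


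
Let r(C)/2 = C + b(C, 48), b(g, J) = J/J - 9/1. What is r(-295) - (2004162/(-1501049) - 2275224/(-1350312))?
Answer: -51208373831165/84453519887 ≈ -606.35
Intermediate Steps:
b(g, J) = -8 (b(g, J) = 1 - 9*1 = 1 - 9 = -8)
r(C) = -16 + 2*C (r(C) = 2*(C - 8) = 2*(-8 + C) = -16 + 2*C)
r(-295) - (2004162/(-1501049) - 2275224/(-1350312)) = (-16 + 2*(-295)) - (2004162/(-1501049) - 2275224/(-1350312)) = (-16 - 590) - (2004162*(-1/1501049) - 2275224*(-1/1350312)) = -606 - (-2004162/1501049 + 94801/56263) = -606 - 1*29540779643/84453519887 = -606 - 29540779643/84453519887 = -51208373831165/84453519887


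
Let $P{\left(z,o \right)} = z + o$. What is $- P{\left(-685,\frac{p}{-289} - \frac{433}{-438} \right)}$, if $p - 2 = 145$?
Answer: $\frac{86647919}{126582} \approx 684.52$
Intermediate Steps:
$p = 147$ ($p = 2 + 145 = 147$)
$P{\left(z,o \right)} = o + z$
$- P{\left(-685,\frac{p}{-289} - \frac{433}{-438} \right)} = - (\left(\frac{147}{-289} - \frac{433}{-438}\right) - 685) = - (\left(147 \left(- \frac{1}{289}\right) - - \frac{433}{438}\right) - 685) = - (\left(- \frac{147}{289} + \frac{433}{438}\right) - 685) = - (\frac{60751}{126582} - 685) = \left(-1\right) \left(- \frac{86647919}{126582}\right) = \frac{86647919}{126582}$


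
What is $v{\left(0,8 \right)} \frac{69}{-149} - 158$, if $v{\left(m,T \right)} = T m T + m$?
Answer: $-158$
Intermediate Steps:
$v{\left(m,T \right)} = m + m T^{2}$ ($v{\left(m,T \right)} = m T^{2} + m = m + m T^{2}$)
$v{\left(0,8 \right)} \frac{69}{-149} - 158 = 0 \left(1 + 8^{2}\right) \frac{69}{-149} - 158 = 0 \left(1 + 64\right) 69 \left(- \frac{1}{149}\right) - 158 = 0 \cdot 65 \left(- \frac{69}{149}\right) - 158 = 0 \left(- \frac{69}{149}\right) - 158 = 0 - 158 = -158$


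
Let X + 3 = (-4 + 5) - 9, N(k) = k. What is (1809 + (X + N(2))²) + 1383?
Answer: 3273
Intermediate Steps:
X = -11 (X = -3 + ((-4 + 5) - 9) = -3 + (1 - 9) = -3 - 8 = -11)
(1809 + (X + N(2))²) + 1383 = (1809 + (-11 + 2)²) + 1383 = (1809 + (-9)²) + 1383 = (1809 + 81) + 1383 = 1890 + 1383 = 3273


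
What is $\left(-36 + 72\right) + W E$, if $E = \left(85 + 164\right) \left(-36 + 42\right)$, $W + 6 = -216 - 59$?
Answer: $-419778$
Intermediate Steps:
$W = -281$ ($W = -6 - 275 = -281$)
$E = 1494$ ($E = 249 \cdot 6 = 1494$)
$\left(-36 + 72\right) + W E = \left(-36 + 72\right) - 419814 = 36 - 419814 = -419778$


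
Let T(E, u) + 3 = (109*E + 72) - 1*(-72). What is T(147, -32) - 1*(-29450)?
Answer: 45614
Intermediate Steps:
T(E, u) = 141 + 109*E (T(E, u) = -3 + ((109*E + 72) - 1*(-72)) = -3 + ((72 + 109*E) + 72) = -3 + (144 + 109*E) = 141 + 109*E)
T(147, -32) - 1*(-29450) = (141 + 109*147) - 1*(-29450) = (141 + 16023) + 29450 = 16164 + 29450 = 45614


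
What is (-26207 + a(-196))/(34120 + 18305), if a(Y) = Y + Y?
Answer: -26599/52425 ≈ -0.50737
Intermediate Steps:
a(Y) = 2*Y
(-26207 + a(-196))/(34120 + 18305) = (-26207 + 2*(-196))/(34120 + 18305) = (-26207 - 392)/52425 = -26599*1/52425 = -26599/52425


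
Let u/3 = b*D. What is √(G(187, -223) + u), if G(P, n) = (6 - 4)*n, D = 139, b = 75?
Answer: √30829 ≈ 175.58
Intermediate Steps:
u = 31275 (u = 3*(75*139) = 3*10425 = 31275)
G(P, n) = 2*n
√(G(187, -223) + u) = √(2*(-223) + 31275) = √(-446 + 31275) = √30829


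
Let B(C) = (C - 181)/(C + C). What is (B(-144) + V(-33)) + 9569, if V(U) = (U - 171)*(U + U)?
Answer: 6633829/288 ≈ 23034.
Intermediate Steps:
B(C) = (-181 + C)/(2*C) (B(C) = (-181 + C)/((2*C)) = (-181 + C)*(1/(2*C)) = (-181 + C)/(2*C))
V(U) = 2*U*(-171 + U) (V(U) = (-171 + U)*(2*U) = 2*U*(-171 + U))
(B(-144) + V(-33)) + 9569 = ((½)*(-181 - 144)/(-144) + 2*(-33)*(-171 - 33)) + 9569 = ((½)*(-1/144)*(-325) + 2*(-33)*(-204)) + 9569 = (325/288 + 13464) + 9569 = 3877957/288 + 9569 = 6633829/288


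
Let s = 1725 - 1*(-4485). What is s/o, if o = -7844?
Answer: -3105/3922 ≈ -0.79169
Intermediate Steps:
s = 6210 (s = 1725 + 4485 = 6210)
s/o = 6210/(-7844) = 6210*(-1/7844) = -3105/3922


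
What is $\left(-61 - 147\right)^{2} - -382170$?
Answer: $425434$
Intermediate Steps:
$\left(-61 - 147\right)^{2} - -382170 = \left(-208\right)^{2} + 382170 = 43264 + 382170 = 425434$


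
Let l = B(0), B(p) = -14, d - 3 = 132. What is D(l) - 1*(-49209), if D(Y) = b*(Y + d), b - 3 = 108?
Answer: 62640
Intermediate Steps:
b = 111 (b = 3 + 108 = 111)
d = 135 (d = 3 + 132 = 135)
l = -14
D(Y) = 14985 + 111*Y (D(Y) = 111*(Y + 135) = 111*(135 + Y) = 14985 + 111*Y)
D(l) - 1*(-49209) = (14985 + 111*(-14)) - 1*(-49209) = (14985 - 1554) + 49209 = 13431 + 49209 = 62640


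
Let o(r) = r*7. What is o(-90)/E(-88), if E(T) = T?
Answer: 315/44 ≈ 7.1591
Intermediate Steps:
o(r) = 7*r
o(-90)/E(-88) = (7*(-90))/(-88) = -630*(-1/88) = 315/44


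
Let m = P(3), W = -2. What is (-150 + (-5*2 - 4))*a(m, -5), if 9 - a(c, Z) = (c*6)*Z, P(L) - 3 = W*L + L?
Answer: -1476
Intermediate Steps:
P(L) = 3 - L (P(L) = 3 + (-2*L + L) = 3 - L)
m = 0 (m = 3 - 1*3 = 3 - 3 = 0)
a(c, Z) = 9 - 6*Z*c (a(c, Z) = 9 - c*6*Z = 9 - 6*c*Z = 9 - 6*Z*c)
(-150 + (-5*2 - 4))*a(m, -5) = (-150 + (-5*2 - 4))*(9 - 6*(-5)*0) = (-150 + (-10 - 4))*(9 + 0) = (-150 - 14)*9 = -164*9 = -1476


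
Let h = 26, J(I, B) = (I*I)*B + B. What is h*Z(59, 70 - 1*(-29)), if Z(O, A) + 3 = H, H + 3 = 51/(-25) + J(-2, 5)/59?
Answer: -292084/1475 ≈ -198.02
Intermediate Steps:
J(I, B) = B + B*I² (J(I, B) = I²*B + B = B*I² + B = B + B*I²)
H = -6809/1475 (H = -3 + (51/(-25) + (5*(1 + (-2)²))/59) = -3 + (51*(-1/25) + (5*(1 + 4))*(1/59)) = -3 + (-51/25 + (5*5)*(1/59)) = -3 + (-51/25 + 25*(1/59)) = -3 + (-51/25 + 25/59) = -3 - 2384/1475 = -6809/1475 ≈ -4.6163)
Z(O, A) = -11234/1475 (Z(O, A) = -3 - 6809/1475 = -11234/1475)
h*Z(59, 70 - 1*(-29)) = 26*(-11234/1475) = -292084/1475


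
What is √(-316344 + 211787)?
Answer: I*√104557 ≈ 323.35*I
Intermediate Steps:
√(-316344 + 211787) = √(-104557) = I*√104557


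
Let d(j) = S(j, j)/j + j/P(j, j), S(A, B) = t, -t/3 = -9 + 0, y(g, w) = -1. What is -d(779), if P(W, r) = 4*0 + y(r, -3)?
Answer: 606814/779 ≈ 778.96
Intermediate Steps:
t = 27 (t = -3*(-9 + 0) = -3*(-9) = 27)
S(A, B) = 27
P(W, r) = -1 (P(W, r) = 4*0 - 1 = 0 - 1 = -1)
d(j) = -j + 27/j (d(j) = 27/j + j/(-1) = 27/j + j*(-1) = 27/j - j = -j + 27/j)
-d(779) = -(-1*779 + 27/779) = -(-779 + 27*(1/779)) = -(-779 + 27/779) = -1*(-606814/779) = 606814/779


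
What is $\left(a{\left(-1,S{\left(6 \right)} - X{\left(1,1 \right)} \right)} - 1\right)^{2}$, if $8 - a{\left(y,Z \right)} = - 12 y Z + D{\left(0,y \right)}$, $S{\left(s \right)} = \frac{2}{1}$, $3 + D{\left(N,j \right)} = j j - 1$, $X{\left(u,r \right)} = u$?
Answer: $4$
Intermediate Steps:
$D{\left(N,j \right)} = -4 + j^{2}$ ($D{\left(N,j \right)} = -3 + \left(j j - 1\right) = -3 + \left(j^{2} - 1\right) = -3 + \left(-1 + j^{2}\right) = -4 + j^{2}$)
$S{\left(s \right)} = 2$ ($S{\left(s \right)} = 2 \cdot 1 = 2$)
$a{\left(y,Z \right)} = 12 - y^{2} + 12 Z y$ ($a{\left(y,Z \right)} = 8 - \left(- 12 y Z + \left(-4 + y^{2}\right)\right) = 8 - \left(- 12 Z y + \left(-4 + y^{2}\right)\right) = 8 - \left(-4 + y^{2} - 12 Z y\right) = 8 + \left(4 - y^{2} + 12 Z y\right) = 12 - y^{2} + 12 Z y$)
$\left(a{\left(-1,S{\left(6 \right)} - X{\left(1,1 \right)} \right)} - 1\right)^{2} = \left(\left(12 - \left(-1\right)^{2} + 12 \left(2 - 1\right) \left(-1\right)\right) - 1\right)^{2} = \left(\left(12 - 1 + 12 \left(2 - 1\right) \left(-1\right)\right) - 1\right)^{2} = \left(\left(12 - 1 + 12 \cdot 1 \left(-1\right)\right) - 1\right)^{2} = \left(\left(12 - 1 - 12\right) - 1\right)^{2} = \left(-1 - 1\right)^{2} = \left(-2\right)^{2} = 4$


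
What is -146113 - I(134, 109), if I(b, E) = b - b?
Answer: -146113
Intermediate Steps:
I(b, E) = 0
-146113 - I(134, 109) = -146113 - 1*0 = -146113 + 0 = -146113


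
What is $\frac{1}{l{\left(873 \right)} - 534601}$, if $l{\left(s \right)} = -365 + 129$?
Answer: $- \frac{1}{534837} \approx -1.8697 \cdot 10^{-6}$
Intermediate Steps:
$l{\left(s \right)} = -236$
$\frac{1}{l{\left(873 \right)} - 534601} = \frac{1}{-236 - 534601} = \frac{1}{-534837} = - \frac{1}{534837}$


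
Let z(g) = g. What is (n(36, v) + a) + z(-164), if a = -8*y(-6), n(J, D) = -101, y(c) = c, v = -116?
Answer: -217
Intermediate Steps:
a = 48 (a = -8*(-6) = 48)
(n(36, v) + a) + z(-164) = (-101 + 48) - 164 = -53 - 164 = -217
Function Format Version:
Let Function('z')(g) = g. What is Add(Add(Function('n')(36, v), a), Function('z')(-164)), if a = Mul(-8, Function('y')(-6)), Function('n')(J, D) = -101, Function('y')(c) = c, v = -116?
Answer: -217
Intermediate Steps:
a = 48 (a = Mul(-8, -6) = 48)
Add(Add(Function('n')(36, v), a), Function('z')(-164)) = Add(Add(-101, 48), -164) = Add(-53, -164) = -217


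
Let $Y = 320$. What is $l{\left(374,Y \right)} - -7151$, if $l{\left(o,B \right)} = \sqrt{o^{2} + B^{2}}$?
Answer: $7151 + 2 \sqrt{60569} \approx 7643.2$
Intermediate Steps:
$l{\left(o,B \right)} = \sqrt{B^{2} + o^{2}}$
$l{\left(374,Y \right)} - -7151 = \sqrt{320^{2} + 374^{2}} - -7151 = \sqrt{102400 + 139876} + 7151 = \sqrt{242276} + 7151 = 2 \sqrt{60569} + 7151 = 7151 + 2 \sqrt{60569}$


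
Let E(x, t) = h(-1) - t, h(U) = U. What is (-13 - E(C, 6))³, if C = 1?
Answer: -216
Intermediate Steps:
E(x, t) = -1 - t
(-13 - E(C, 6))³ = (-13 - (-1 - 1*6))³ = (-13 - (-1 - 6))³ = (-13 - 1*(-7))³ = (-13 + 7)³ = (-6)³ = -216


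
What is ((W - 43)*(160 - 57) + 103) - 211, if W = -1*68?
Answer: -11541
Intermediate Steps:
W = -68
((W - 43)*(160 - 57) + 103) - 211 = ((-68 - 43)*(160 - 57) + 103) - 211 = (-111*103 + 103) - 211 = (-11433 + 103) - 211 = -11330 - 211 = -11541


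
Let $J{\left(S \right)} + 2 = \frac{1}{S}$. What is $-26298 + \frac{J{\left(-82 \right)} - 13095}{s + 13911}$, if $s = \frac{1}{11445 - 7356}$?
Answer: $- \frac{24533391293775}{932866112} \approx -26299.0$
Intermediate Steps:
$J{\left(S \right)} = -2 + \frac{1}{S}$
$s = \frac{1}{4089} \approx 0.00024456$
$-26298 + \frac{J{\left(-82 \right)} - 13095}{s + 13911} = -26298 + \frac{\left(-2 + \frac{1}{-82}\right) - 13095}{\frac{1}{4089} + 13911} = -26298 + \frac{\left(-2 - \frac{1}{82}\right) - 13095}{\frac{56882080}{4089}} = -26298 + \left(- \frac{165}{82} - 13095\right) \frac{4089}{56882080} = -26298 - \frac{878280399}{932866112} = - \frac{24533391293775}{932866112}$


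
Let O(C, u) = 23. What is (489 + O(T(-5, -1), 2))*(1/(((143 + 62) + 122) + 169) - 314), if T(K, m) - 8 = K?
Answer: -4983776/31 ≈ -1.6077e+5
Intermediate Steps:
T(K, m) = 8 + K
(489 + O(T(-5, -1), 2))*(1/(((143 + 62) + 122) + 169) - 314) = (489 + 23)*(1/(((143 + 62) + 122) + 169) - 314) = 512*(1/((205 + 122) + 169) - 314) = 512*(1/(327 + 169) - 314) = 512*(1/496 - 314) = 512*(-155743/496) = -4983776/31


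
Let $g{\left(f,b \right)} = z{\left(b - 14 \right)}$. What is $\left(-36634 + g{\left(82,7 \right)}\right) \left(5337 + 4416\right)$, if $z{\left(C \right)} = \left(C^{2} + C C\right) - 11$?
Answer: $-356442891$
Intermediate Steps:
$z{\left(C \right)} = -11 + 2 C^{2}$ ($z{\left(C \right)} = \left(C^{2} + C^{2}\right) - 11 = 2 C^{2} - 11 = -11 + 2 C^{2}$)
$g{\left(f,b \right)} = -11 + 2 \left(-14 + b\right)^{2}$ ($g{\left(f,b \right)} = -11 + 2 \left(b - 14\right)^{2} = -11 + 2 \left(-14 + b\right)^{2}$)
$\left(-36634 + g{\left(82,7 \right)}\right) \left(5337 + 4416\right) = \left(-36634 - \left(11 - 2 \left(-14 + 7\right)^{2}\right)\right) \left(5337 + 4416\right) = \left(-36634 - \left(11 - 2 \left(-7\right)^{2}\right)\right) 9753 = \left(-36634 + \left(-11 + 2 \cdot 49\right)\right) 9753 = \left(-36634 + \left(-11 + 98\right)\right) 9753 = \left(-36634 + 87\right) 9753 = \left(-36547\right) 9753 = -356442891$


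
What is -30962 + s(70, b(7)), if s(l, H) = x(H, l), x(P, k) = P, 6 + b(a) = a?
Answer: -30961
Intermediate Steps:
b(a) = -6 + a
s(l, H) = H
-30962 + s(70, b(7)) = -30962 + (-6 + 7) = -30962 + 1 = -30961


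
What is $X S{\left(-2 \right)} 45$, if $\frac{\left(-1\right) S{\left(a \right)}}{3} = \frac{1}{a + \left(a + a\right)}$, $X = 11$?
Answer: $\frac{495}{2} \approx 247.5$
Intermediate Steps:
$S{\left(a \right)} = - \frac{1}{a}$ ($S{\left(a \right)} = - \frac{3}{a + \left(a + a\right)} = - \frac{3}{a + 2 a} = - \frac{3}{3 a} = - 3 \frac{1}{3 a} = - \frac{1}{a}$)
$X S{\left(-2 \right)} 45 = 11 \left(- \frac{1}{-2}\right) 45 = 11 \left(\left(-1\right) \left(- \frac{1}{2}\right)\right) 45 = 11 \cdot \frac{1}{2} \cdot 45 = \frac{11}{2} \cdot 45 = \frac{495}{2}$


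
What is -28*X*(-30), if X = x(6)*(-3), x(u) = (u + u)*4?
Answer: -120960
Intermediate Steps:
x(u) = 8*u (x(u) = (2*u)*4 = 8*u)
X = -144 (X = (8*6)*(-3) = 48*(-3) = -144)
-28*X*(-30) = -28*(-144)*(-30) = 4032*(-30) = -120960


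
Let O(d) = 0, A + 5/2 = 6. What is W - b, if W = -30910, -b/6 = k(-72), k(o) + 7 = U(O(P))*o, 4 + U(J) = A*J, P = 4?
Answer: -29224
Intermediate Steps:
A = 7/2 (A = -5/2 + 6 = 7/2 ≈ 3.5000)
U(J) = -4 + 7*J/2
k(o) = -7 - 4*o (k(o) = -7 + (-4 + (7/2)*0)*o = -7 + (-4 + 0)*o = -7 - 4*o)
b = -1686 (b = -6*(-7 - 4*(-72)) = -6*(-7 + 288) = -6*281 = -1686)
W - b = -30910 - 1*(-1686) = -30910 + 1686 = -29224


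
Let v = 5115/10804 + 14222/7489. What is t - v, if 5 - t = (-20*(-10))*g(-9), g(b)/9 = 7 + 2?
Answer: -1310548132143/80911156 ≈ -16197.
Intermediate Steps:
g(b) = 81 (g(b) = 9*(7 + 2) = 9*9 = 81)
v = 191960723/80911156 (v = 5115*(1/10804) + 14222*(1/7489) = 5115/10804 + 14222/7489 = 191960723/80911156 ≈ 2.3725)
t = -16195 (t = 5 - (-20*(-10))*81 = 5 - 200*81 = 5 - 1*16200 = 5 - 16200 = -16195)
t - v = -16195 - 1*191960723/80911156 = -16195 - 191960723/80911156 = -1310548132143/80911156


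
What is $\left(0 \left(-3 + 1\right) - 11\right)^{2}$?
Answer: $121$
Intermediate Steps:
$\left(0 \left(-3 + 1\right) - 11\right)^{2} = \left(0 \left(-2\right) - 11\right)^{2} = \left(0 - 11\right)^{2} = \left(-11\right)^{2} = 121$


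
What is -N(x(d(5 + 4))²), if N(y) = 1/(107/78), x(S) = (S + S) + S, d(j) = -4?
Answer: -78/107 ≈ -0.72897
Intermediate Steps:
x(S) = 3*S (x(S) = 2*S + S = 3*S)
N(y) = 78/107 (N(y) = 1/(107*(1/78)) = 1/(107/78) = 78/107)
-N(x(d(5 + 4))²) = -1*78/107 = -78/107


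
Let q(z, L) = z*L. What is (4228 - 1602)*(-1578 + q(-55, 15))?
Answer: -6310278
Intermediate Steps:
q(z, L) = L*z
(4228 - 1602)*(-1578 + q(-55, 15)) = (4228 - 1602)*(-1578 + 15*(-55)) = 2626*(-1578 - 825) = 2626*(-2403) = -6310278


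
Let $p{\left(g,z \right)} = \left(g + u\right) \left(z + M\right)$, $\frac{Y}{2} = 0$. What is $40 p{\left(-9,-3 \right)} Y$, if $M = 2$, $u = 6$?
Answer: $0$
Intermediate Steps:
$Y = 0$ ($Y = 2 \cdot 0 = 0$)
$p{\left(g,z \right)} = \left(2 + z\right) \left(6 + g\right)$ ($p{\left(g,z \right)} = \left(g + 6\right) \left(z + 2\right) = \left(6 + g\right) \left(2 + z\right) = \left(2 + z\right) \left(6 + g\right)$)
$40 p{\left(-9,-3 \right)} Y = 40 \left(12 + 2 \left(-9\right) + 6 \left(-3\right) - -27\right) 0 = 40 \left(12 - 18 - 18 + 27\right) 0 = 40 \cdot 3 \cdot 0 = 40 \cdot 0 = 0$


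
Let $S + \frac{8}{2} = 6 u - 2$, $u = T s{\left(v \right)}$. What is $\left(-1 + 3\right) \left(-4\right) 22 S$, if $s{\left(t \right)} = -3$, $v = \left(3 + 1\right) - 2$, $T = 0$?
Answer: $1056$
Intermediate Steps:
$v = 2$ ($v = 4 - 2 = 2$)
$u = 0$ ($u = 0 \left(-3\right) = 0$)
$S = -6$ ($S = -4 + \left(6 \cdot 0 - 2\right) = -4 + \left(0 - 2\right) = -4 - 2 = -6$)
$\left(-1 + 3\right) \left(-4\right) 22 S = \left(-1 + 3\right) \left(-4\right) 22 \left(-6\right) = 2 \left(-4\right) 22 \left(-6\right) = \left(-8\right) 22 \left(-6\right) = \left(-176\right) \left(-6\right) = 1056$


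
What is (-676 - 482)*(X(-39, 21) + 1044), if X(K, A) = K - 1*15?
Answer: -1146420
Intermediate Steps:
X(K, A) = -15 + K (X(K, A) = K - 15 = -15 + K)
(-676 - 482)*(X(-39, 21) + 1044) = (-676 - 482)*((-15 - 39) + 1044) = -1158*(-54 + 1044) = -1158*990 = -1146420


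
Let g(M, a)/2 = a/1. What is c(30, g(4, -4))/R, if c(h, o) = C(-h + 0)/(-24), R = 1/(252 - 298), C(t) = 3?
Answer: 23/4 ≈ 5.7500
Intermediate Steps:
g(M, a) = 2*a (g(M, a) = 2*(a/1) = 2*(a*1) = 2*a)
R = -1/46 (R = 1/(-46) = -1/46 ≈ -0.021739)
c(h, o) = -1/8 (c(h, o) = 3/(-24) = 3*(-1/24) = -1/8)
c(30, g(4, -4))/R = -1/(8*(-1/46)) = -1/8*(-46) = 23/4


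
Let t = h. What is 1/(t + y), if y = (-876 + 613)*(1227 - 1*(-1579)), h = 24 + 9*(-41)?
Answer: -1/738323 ≈ -1.3544e-6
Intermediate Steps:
h = -345 (h = 24 - 369 = -345)
t = -345
y = -737978 (y = -263*(1227 + 1579) = -263*2806 = -737978)
1/(t + y) = 1/(-345 - 737978) = 1/(-738323) = -1/738323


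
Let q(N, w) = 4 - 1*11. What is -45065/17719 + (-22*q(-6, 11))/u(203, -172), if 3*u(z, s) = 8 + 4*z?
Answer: -14383561/7264790 ≈ -1.9799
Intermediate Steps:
q(N, w) = -7 (q(N, w) = 4 - 11 = -7)
u(z, s) = 8/3 + 4*z/3 (u(z, s) = (8 + 4*z)/3 = 8/3 + 4*z/3)
-45065/17719 + (-22*q(-6, 11))/u(203, -172) = -45065/17719 + (-22*(-7))/(8/3 + (4/3)*203) = -45065*1/17719 + 154/(8/3 + 812/3) = -45065/17719 + 154/(820/3) = -45065/17719 + 154*(3/820) = -45065/17719 + 231/410 = -14383561/7264790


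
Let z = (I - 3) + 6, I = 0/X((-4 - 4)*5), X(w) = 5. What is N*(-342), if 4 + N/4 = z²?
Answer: -6840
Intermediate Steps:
I = 0 (I = 0/5 = 0*(⅕) = 0)
z = 3 (z = (0 - 3) + 6 = -3 + 6 = 3)
N = 20 (N = -16 + 4*3² = -16 + 4*9 = -16 + 36 = 20)
N*(-342) = 20*(-342) = -6840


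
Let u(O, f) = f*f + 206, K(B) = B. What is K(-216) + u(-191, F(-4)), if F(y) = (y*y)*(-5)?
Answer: 6390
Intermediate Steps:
F(y) = -5*y² (F(y) = y²*(-5) = -5*y²)
u(O, f) = 206 + f² (u(O, f) = f² + 206 = 206 + f²)
K(-216) + u(-191, F(-4)) = -216 + (206 + (-5*(-4)²)²) = -216 + (206 + (-5*16)²) = -216 + (206 + (-80)²) = -216 + (206 + 6400) = -216 + 6606 = 6390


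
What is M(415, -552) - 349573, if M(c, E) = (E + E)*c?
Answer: -807733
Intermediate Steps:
M(c, E) = 2*E*c (M(c, E) = (2*E)*c = 2*E*c)
M(415, -552) - 349573 = 2*(-552)*415 - 349573 = -458160 - 349573 = -807733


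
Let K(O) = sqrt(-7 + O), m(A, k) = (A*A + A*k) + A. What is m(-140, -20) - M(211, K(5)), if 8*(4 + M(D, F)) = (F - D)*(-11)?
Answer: 175791/8 + 11*I*sqrt(2)/8 ≈ 21974.0 + 1.9445*I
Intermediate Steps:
m(A, k) = A + A**2 + A*k (m(A, k) = (A**2 + A*k) + A = A + A**2 + A*k)
M(D, F) = -4 - 11*F/8 + 11*D/8 (M(D, F) = -4 + ((F - D)*(-11))/8 = -4 + (-11*F + 11*D)/8 = -4 + (-11*F/8 + 11*D/8) = -4 - 11*F/8 + 11*D/8)
m(-140, -20) - M(211, K(5)) = -140*(1 - 140 - 20) - (-4 - 11*sqrt(-7 + 5)/8 + (11/8)*211) = -140*(-159) - (-4 - 11*I*sqrt(2)/8 + 2321/8) = 22260 - (-4 - 11*I*sqrt(2)/8 + 2321/8) = 22260 - (2289/8 - 11*I*sqrt(2)/8) = 22260 + (-2289/8 + 11*I*sqrt(2)/8) = 175791/8 + 11*I*sqrt(2)/8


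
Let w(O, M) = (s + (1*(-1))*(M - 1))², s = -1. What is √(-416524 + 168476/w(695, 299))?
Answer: 4*I*√2327343353/299 ≈ 645.38*I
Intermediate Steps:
w(O, M) = M² (w(O, M) = (-1 + (1*(-1))*(M - 1))² = (-1 - (-1 + M))² = (-1 + (1 - M))² = (-M)² = M²)
√(-416524 + 168476/w(695, 299)) = √(-416524 + 168476/(299²)) = √(-416524 + 168476/89401) = √(-37237493648/89401) = 4*I*√2327343353/299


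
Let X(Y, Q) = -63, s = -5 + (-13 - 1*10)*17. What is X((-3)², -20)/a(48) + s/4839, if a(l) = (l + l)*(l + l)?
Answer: -146459/1651712 ≈ -0.088671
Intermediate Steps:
s = -396 (s = -5 + (-13 - 10)*17 = -5 - 23*17 = -5 - 391 = -396)
a(l) = 4*l² (a(l) = (2*l)*(2*l) = 4*l²)
X((-3)², -20)/a(48) + s/4839 = -63/(4*48²) - 396/4839 = -63/(4*2304) - 396*1/4839 = -63/9216 - 132/1613 = -63*1/9216 - 132/1613 = -7/1024 - 132/1613 = -146459/1651712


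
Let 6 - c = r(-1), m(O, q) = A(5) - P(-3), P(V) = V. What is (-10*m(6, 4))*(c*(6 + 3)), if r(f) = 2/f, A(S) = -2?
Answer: -720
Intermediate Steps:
m(O, q) = 1 (m(O, q) = -2 - 1*(-3) = -2 + 3 = 1)
c = 8 (c = 6 - 2/(-1) = 6 - 2*(-1) = 6 - 1*(-2) = 6 + 2 = 8)
(-10*m(6, 4))*(c*(6 + 3)) = (-10*1)*(8*(6 + 3)) = -80*9 = -10*72 = -720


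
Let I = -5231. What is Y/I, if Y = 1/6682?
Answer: -1/34953542 ≈ -2.8609e-8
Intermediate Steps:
Y = 1/6682 ≈ 0.00014966
Y/I = (1/6682)/(-5231) = (1/6682)*(-1/5231) = -1/34953542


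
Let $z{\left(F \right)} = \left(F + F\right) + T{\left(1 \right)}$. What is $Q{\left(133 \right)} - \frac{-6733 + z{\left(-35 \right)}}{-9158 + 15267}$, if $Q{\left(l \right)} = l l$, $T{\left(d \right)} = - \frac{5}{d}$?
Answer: $\frac{108068909}{6109} \approx 17690.0$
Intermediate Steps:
$z{\left(F \right)} = -5 + 2 F$ ($z{\left(F \right)} = \left(F + F\right) - \frac{5}{1} = 2 F - 5 = -5 + 2 F$)
$Q{\left(l \right)} = l^{2}$
$Q{\left(133 \right)} - \frac{-6733 + z{\left(-35 \right)}}{-9158 + 15267} = 133^{2} - \frac{-6733 + \left(-5 + 2 \left(-35\right)\right)}{-9158 + 15267} = 17689 - \frac{-6733 - 75}{6109} = 17689 - \left(-6733 - 75\right) \frac{1}{6109} = 17689 - \left(-6808\right) \frac{1}{6109} = 17689 - - \frac{6808}{6109} = 17689 + \frac{6808}{6109} = \frac{108068909}{6109}$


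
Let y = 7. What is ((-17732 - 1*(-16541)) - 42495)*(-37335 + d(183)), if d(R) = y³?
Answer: 1616032512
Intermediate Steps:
d(R) = 343 (d(R) = 7³ = 343)
((-17732 - 1*(-16541)) - 42495)*(-37335 + d(183)) = ((-17732 - 1*(-16541)) - 42495)*(-37335 + 343) = ((-17732 + 16541) - 42495)*(-36992) = (-1191 - 42495)*(-36992) = -43686*(-36992) = 1616032512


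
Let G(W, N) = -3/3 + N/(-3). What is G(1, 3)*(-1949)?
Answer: 3898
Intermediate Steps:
G(W, N) = -1 - N/3 (G(W, N) = -3*1/3 + N*(-1/3) = -1 - N/3)
G(1, 3)*(-1949) = (-1 - 1/3*3)*(-1949) = (-1 - 1)*(-1949) = -2*(-1949) = 3898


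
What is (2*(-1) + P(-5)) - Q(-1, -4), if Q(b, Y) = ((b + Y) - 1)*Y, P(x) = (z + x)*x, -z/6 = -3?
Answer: -91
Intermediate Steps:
z = 18 (z = -6*(-3) = 18)
P(x) = x*(18 + x) (P(x) = (18 + x)*x = x*(18 + x))
Q(b, Y) = Y*(-1 + Y + b) (Q(b, Y) = ((Y + b) - 1)*Y = (-1 + Y + b)*Y = Y*(-1 + Y + b))
(2*(-1) + P(-5)) - Q(-1, -4) = (2*(-1) - 5*(18 - 5)) - (-4)*(-1 - 4 - 1) = (-2 - 5*13) - (-4)*(-6) = (-2 - 65) - 1*24 = -67 - 24 = -91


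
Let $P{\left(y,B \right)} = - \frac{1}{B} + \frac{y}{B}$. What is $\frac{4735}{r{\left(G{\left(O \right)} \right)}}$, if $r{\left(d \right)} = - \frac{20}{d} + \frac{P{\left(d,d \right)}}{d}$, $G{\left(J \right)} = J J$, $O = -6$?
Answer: $- \frac{1227312}{137} \approx -8958.5$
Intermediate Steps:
$G{\left(J \right)} = J^{2}$
$r{\left(d \right)} = - \frac{20}{d} + \frac{-1 + d}{d^{2}}$ ($r{\left(d \right)} = - \frac{20}{d} + \frac{\frac{1}{d} \left(-1 + d\right)}{d} = - \frac{20}{d} + \frac{-1 + d}{d^{2}}$)
$\frac{4735}{r{\left(G{\left(O \right)} \right)}} = \frac{4735}{\frac{1}{1296} \left(-1 - 19 \left(-6\right)^{2}\right)} = \frac{4735}{\frac{1}{1296} \left(-1 - 684\right)} = \frac{4735}{\frac{1}{1296} \left(-685\right)} = \frac{4735}{- \frac{685}{1296}} = 4735 \left(- \frac{1296}{685}\right) = - \frac{1227312}{137}$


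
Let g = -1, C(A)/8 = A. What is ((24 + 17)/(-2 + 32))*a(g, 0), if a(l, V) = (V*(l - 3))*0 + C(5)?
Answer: 164/3 ≈ 54.667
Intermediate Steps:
C(A) = 8*A
a(l, V) = 40 (a(l, V) = (V*(l - 3))*0 + 8*5 = (V*(-3 + l))*0 + 40 = 0 + 40 = 40)
((24 + 17)/(-2 + 32))*a(g, 0) = ((24 + 17)/(-2 + 32))*40 = (41/30)*40 = 164/3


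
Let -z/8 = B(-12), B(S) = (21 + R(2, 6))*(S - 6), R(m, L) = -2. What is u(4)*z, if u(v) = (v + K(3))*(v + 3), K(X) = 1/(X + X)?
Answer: 79800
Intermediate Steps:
K(X) = 1/(2*X)
B(S) = -114 + 19*S (B(S) = (21 - 2)*(S - 6) = 19*(-6 + S) = -114 + 19*S)
z = 2736 (z = -8*(-114 + 19*(-12)) = -8*(-114 - 228) = -8*(-342) = 2736)
u(v) = (3 + v)*(⅙ + v) (u(v) = (v + (½)/3)*(v + 3) = (v + (½)*(⅓))*(3 + v) = (v + ⅙)*(3 + v) = (⅙ + v)*(3 + v) = (3 + v)*(⅙ + v))
u(4)*z = (½ + 4² + (19/6)*4)*2736 = (½ + 16 + 38/3)*2736 = (175/6)*2736 = 79800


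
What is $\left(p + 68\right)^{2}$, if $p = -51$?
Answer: $289$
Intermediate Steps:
$\left(p + 68\right)^{2} = \left(-51 + 68\right)^{2} = 17^{2} = 289$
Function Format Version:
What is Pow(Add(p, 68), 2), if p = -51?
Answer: 289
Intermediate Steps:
Pow(Add(p, 68), 2) = Pow(Add(-51, 68), 2) = Pow(17, 2) = 289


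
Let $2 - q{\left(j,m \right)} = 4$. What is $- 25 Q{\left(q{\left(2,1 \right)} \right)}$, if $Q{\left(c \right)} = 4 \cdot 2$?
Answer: $-200$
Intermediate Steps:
$q{\left(j,m \right)} = -2$ ($q{\left(j,m \right)} = 2 - 4 = -2$)
$Q{\left(c \right)} = 8$
$- 25 Q{\left(q{\left(2,1 \right)} \right)} = \left(-25\right) 8 = -200$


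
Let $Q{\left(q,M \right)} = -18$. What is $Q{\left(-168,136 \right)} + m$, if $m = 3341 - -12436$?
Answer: $15759$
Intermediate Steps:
$m = 15777$ ($m = 3341 + 12436 = 15777$)
$Q{\left(-168,136 \right)} + m = -18 + 15777 = 15759$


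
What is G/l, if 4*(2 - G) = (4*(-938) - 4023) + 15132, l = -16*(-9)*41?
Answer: -7349/23616 ≈ -0.31119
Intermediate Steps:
l = 5904 (l = 144*41 = 5904)
G = -7349/4 (G = 2 - ((4*(-938) - 4023) + 15132)/4 = 2 - ((-3752 - 4023) + 15132)/4 = 2 - (-7775 + 15132)/4 = 2 - 1/4*7357 = 2 - 7357/4 = -7349/4 ≈ -1837.3)
G/l = -7349/4/5904 = -7349/4*1/5904 = -7349/23616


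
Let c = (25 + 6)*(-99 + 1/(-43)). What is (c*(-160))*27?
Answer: 570231360/43 ≈ 1.3261e+7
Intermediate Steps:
c = -131998/43 (c = 31*(-99 - 1/43) = 31*(-4258/43) = -131998/43 ≈ -3069.7)
(c*(-160))*27 = -131998/43*(-160)*27 = (21119680/43)*27 = 570231360/43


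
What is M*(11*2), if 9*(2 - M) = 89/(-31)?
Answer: 14234/279 ≈ 51.018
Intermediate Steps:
M = 647/279 (M = 2 - 89/(9*(-31)) = 2 - 89*(-1)/(9*31) = 2 - ⅑*(-89/31) = 2 + 89/279 = 647/279 ≈ 2.3190)
M*(11*2) = 647*(11*2)/279 = (647/279)*22 = 14234/279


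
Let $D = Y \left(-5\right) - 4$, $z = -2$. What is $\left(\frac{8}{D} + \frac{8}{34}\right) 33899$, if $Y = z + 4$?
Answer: $- \frac{1355960}{119} \approx -11395.0$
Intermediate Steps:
$Y = 2$ ($Y = -2 + 4 = 2$)
$D = -14$ ($D = 2 \left(-5\right) - 4 = -10 - 4 = -14$)
$\left(\frac{8}{D} + \frac{8}{34}\right) 33899 = \left(\frac{8}{-14} + \frac{8}{34}\right) 33899 = \left(8 \left(- \frac{1}{14}\right) + 8 \cdot \frac{1}{34}\right) 33899 = \left(- \frac{4}{7} + \frac{4}{17}\right) 33899 = \left(- \frac{40}{119}\right) 33899 = - \frac{1355960}{119}$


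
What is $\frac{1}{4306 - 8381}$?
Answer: $- \frac{1}{4075} \approx -0.0002454$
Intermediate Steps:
$\frac{1}{4306 - 8381} = \frac{1}{-4075} = - \frac{1}{4075}$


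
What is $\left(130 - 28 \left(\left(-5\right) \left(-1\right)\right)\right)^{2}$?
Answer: $100$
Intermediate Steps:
$\left(130 - 28 \left(\left(-5\right) \left(-1\right)\right)\right)^{2} = \left(130 - 140\right)^{2} = \left(-10\right)^{2} = 100$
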